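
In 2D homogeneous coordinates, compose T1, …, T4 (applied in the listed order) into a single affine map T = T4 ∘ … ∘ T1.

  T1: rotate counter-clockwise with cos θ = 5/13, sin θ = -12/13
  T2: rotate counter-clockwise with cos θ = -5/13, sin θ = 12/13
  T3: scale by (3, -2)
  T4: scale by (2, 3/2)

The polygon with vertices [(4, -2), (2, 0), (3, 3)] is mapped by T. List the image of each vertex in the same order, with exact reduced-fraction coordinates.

T1 rotate counter-clockwise with cos θ = 5/13, sin θ = -12/13: (4, -2) → (-4/13, -58/13); (2, 0) → (10/13, -24/13); (3, 3) → (51/13, -21/13)
T2 rotate counter-clockwise with cos θ = -5/13, sin θ = 12/13: (-4/13, -58/13) → (716/169, 242/169); (10/13, -24/13) → (238/169, 240/169); (51/13, -21/13) → (-3/169, 717/169)
T3 scale by (3, -2): (716/169, 242/169) → (2148/169, -484/169); (238/169, 240/169) → (714/169, -480/169); (-3/169, 717/169) → (-9/169, -1434/169)
T4 scale by (2, 3/2): (2148/169, -484/169) → (4296/169, -726/169); (714/169, -480/169) → (1428/169, -720/169); (-9/169, -1434/169) → (-18/169, -2151/169)

image vertices: (4296/169, -726/169), (1428/169, -720/169), (-18/169, -2151/169)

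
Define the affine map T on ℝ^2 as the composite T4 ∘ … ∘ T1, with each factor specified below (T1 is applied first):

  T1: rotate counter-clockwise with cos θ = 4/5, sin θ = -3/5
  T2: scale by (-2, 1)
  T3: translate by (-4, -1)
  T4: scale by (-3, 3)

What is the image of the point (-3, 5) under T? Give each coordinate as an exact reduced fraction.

T(p) = (78/5, 72/5)

T1 rotate counter-clockwise with cos θ = 4/5, sin θ = -3/5: (-3, 5) → (3/5, 29/5)
T2 scale by (-2, 1): (3/5, 29/5) → (-6/5, 29/5)
T3 translate by (-4, -1): (-6/5, 29/5) → (-26/5, 24/5)
T4 scale by (-3, 3): (-26/5, 24/5) → (78/5, 72/5)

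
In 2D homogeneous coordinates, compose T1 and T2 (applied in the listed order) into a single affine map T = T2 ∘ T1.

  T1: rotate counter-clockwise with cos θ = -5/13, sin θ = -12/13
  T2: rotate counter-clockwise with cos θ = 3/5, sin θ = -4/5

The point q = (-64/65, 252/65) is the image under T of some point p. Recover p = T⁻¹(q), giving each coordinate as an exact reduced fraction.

p = (0, -4)

T1 = [-5/13 12/13 0; -12/13 -5/13 0; 0 0 1]
T2·T1 = [-63/65 16/65 0; -16/65 -63/65 0; 0 0 1]
det M = 1; M⁻¹ = [-63/65 -16/65 0; 16/65 -63/65 0; 0 0 1]
M⁻¹ · (-64/65, 252/65)ᵀ = (0, -4)ᵀ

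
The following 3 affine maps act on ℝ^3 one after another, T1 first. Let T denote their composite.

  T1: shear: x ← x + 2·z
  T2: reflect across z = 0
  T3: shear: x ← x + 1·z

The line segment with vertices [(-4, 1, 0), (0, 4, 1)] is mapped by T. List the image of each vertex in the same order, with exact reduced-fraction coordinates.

T1 shear: x ← x + 2·z: (-4, 1, 0) → (-4, 1, 0); (0, 4, 1) → (2, 4, 1)
T2 reflect across z = 0: (-4, 1, 0) → (-4, 1, 0); (2, 4, 1) → (2, 4, -1)
T3 shear: x ← x + 1·z: (-4, 1, 0) → (-4, 1, 0); (2, 4, -1) → (1, 4, -1)

image vertices: (-4, 1, 0), (1, 4, -1)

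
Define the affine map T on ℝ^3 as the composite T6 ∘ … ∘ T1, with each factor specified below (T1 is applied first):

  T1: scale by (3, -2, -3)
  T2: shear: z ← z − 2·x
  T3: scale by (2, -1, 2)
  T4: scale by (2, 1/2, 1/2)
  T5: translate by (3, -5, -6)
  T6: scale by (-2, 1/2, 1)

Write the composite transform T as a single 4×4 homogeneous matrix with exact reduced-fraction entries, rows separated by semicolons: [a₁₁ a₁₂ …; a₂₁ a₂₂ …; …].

T1 = [3 0 0 0; 0 -2 0 0; 0 0 -3 0; 0 0 0 1]
T2·T1 = [3 0 0 0; 0 -2 0 0; -6 0 -3 0; 0 0 0 1]
T3·…·T1 = [6 0 0 0; 0 2 0 0; -12 0 -6 0; 0 0 0 1]
T4·…·T1 = [12 0 0 0; 0 1 0 0; -6 0 -3 0; 0 0 0 1]
T5·…·T1 = [12 0 0 3; 0 1 0 -5; -6 0 -3 -6; 0 0 0 1]
T6·…·T1 = [-24 0 0 -6; 0 1/2 0 -5/2; -6 0 -3 -6; 0 0 0 1]

T = [-24 0 0 -6; 0 1/2 0 -5/2; -6 0 -3 -6; 0 0 0 1]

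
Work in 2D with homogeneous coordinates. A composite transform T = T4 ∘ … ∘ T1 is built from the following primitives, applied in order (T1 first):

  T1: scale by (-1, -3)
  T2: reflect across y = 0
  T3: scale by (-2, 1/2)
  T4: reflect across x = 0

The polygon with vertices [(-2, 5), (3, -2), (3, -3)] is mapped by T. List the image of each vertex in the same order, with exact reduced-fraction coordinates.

T1 scale by (-1, -3): (-2, 5) → (2, -15); (3, -2) → (-3, 6); (3, -3) → (-3, 9)
T2 reflect across y = 0: (2, -15) → (2, 15); (-3, 6) → (-3, -6); (-3, 9) → (-3, -9)
T3 scale by (-2, 1/2): (2, 15) → (-4, 15/2); (-3, -6) → (6, -3); (-3, -9) → (6, -9/2)
T4 reflect across x = 0: (-4, 15/2) → (4, 15/2); (6, -3) → (-6, -3); (6, -9/2) → (-6, -9/2)

image vertices: (4, 15/2), (-6, -3), (-6, -9/2)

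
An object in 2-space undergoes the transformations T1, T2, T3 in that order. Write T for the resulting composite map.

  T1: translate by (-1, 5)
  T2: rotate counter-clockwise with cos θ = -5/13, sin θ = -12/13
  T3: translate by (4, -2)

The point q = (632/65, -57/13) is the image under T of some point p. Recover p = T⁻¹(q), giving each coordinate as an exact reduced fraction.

T1 = [1 0 -1; 0 1 5; 0 0 1]
T2·T1 = [-5/13 12/13 5; -12/13 -5/13 -1; 0 0 1]
T3·…·T1 = [-5/13 12/13 9; -12/13 -5/13 -3; 0 0 1]
det M = 1; M⁻¹ = [-5/13 -12/13 9/13; 12/13 -5/13 -123/13; 0 0 1]
M⁻¹ · (632/65, -57/13)ᵀ = (1, 6/5)ᵀ

p = (1, 6/5)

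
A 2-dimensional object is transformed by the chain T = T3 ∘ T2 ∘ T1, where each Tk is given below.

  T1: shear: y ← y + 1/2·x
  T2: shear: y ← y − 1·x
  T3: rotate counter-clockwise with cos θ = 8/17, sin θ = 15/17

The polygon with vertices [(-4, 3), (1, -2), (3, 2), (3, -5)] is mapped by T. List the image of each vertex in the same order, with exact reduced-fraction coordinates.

image vertices: (-107/17, -20/17), (91/34, -5/17), (33/34, 49/17), (243/34, -7/17)

T1 shear: y ← y + 1/2·x: (-4, 3) → (-4, 1); (1, -2) → (1, -3/2); (3, 2) → (3, 7/2); (3, -5) → (3, -7/2)
T2 shear: y ← y − 1·x: (-4, 1) → (-4, 5); (1, -3/2) → (1, -5/2); (3, 7/2) → (3, 1/2); (3, -7/2) → (3, -13/2)
T3 rotate counter-clockwise with cos θ = 8/17, sin θ = 15/17: (-4, 5) → (-107/17, -20/17); (1, -5/2) → (91/34, -5/17); (3, 1/2) → (33/34, 49/17); (3, -13/2) → (243/34, -7/17)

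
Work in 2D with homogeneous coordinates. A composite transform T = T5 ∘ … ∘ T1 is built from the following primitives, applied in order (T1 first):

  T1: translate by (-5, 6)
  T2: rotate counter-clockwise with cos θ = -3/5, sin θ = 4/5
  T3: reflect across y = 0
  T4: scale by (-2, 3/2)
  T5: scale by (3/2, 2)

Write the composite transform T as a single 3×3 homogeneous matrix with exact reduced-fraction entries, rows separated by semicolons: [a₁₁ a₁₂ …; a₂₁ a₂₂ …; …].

T1 = [1 0 -5; 0 1 6; 0 0 1]
T2·T1 = [-3/5 -4/5 -9/5; 4/5 -3/5 -38/5; 0 0 1]
T3·…·T1 = [-3/5 -4/5 -9/5; -4/5 3/5 38/5; 0 0 1]
T4·…·T1 = [6/5 8/5 18/5; -6/5 9/10 57/5; 0 0 1]
T5·…·T1 = [9/5 12/5 27/5; -12/5 9/5 114/5; 0 0 1]

T = [9/5 12/5 27/5; -12/5 9/5 114/5; 0 0 1]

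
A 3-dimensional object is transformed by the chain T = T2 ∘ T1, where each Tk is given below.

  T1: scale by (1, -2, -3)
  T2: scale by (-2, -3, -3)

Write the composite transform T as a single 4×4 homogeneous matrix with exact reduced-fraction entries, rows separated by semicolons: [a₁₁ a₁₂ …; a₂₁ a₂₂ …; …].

T1 = [1 0 0 0; 0 -2 0 0; 0 0 -3 0; 0 0 0 1]
T2·T1 = [-2 0 0 0; 0 6 0 0; 0 0 9 0; 0 0 0 1]

T = [-2 0 0 0; 0 6 0 0; 0 0 9 0; 0 0 0 1]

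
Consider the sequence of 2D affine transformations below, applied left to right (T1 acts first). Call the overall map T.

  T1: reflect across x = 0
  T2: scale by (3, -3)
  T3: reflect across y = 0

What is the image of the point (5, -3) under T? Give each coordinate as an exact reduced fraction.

T1 reflect across x = 0: (5, -3) → (-5, -3)
T2 scale by (3, -3): (-5, -3) → (-15, 9)
T3 reflect across y = 0: (-15, 9) → (-15, -9)

T(p) = (-15, -9)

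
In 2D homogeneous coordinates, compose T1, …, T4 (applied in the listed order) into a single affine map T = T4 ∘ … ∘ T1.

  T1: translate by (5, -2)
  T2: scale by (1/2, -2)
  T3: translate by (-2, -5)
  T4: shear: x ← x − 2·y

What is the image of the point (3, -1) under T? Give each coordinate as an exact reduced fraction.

T1 translate by (5, -2): (3, -1) → (8, -3)
T2 scale by (1/2, -2): (8, -3) → (4, 6)
T3 translate by (-2, -5): (4, 6) → (2, 1)
T4 shear: x ← x − 2·y: (2, 1) → (0, 1)

T(p) = (0, 1)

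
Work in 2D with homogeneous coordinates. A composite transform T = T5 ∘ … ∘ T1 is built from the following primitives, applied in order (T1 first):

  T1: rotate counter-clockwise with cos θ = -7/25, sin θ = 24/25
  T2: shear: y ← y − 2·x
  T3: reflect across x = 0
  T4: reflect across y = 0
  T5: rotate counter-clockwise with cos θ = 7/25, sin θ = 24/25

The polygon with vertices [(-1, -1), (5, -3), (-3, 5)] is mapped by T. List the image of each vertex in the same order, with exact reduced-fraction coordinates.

image vertices: (-2113/625, -191/625), (1349/625, -1357/625), (2877/625, 1739/625)

T1 rotate counter-clockwise with cos θ = -7/25, sin θ = 24/25: (-1, -1) → (31/25, -17/25); (5, -3) → (37/25, 141/25); (-3, 5) → (-99/25, -107/25)
T2 shear: y ← y − 2·x: (31/25, -17/25) → (31/25, -79/25); (37/25, 141/25) → (37/25, 67/25); (-99/25, -107/25) → (-99/25, 91/25)
T3 reflect across x = 0: (31/25, -79/25) → (-31/25, -79/25); (37/25, 67/25) → (-37/25, 67/25); (-99/25, 91/25) → (99/25, 91/25)
T4 reflect across y = 0: (-31/25, -79/25) → (-31/25, 79/25); (-37/25, 67/25) → (-37/25, -67/25); (99/25, 91/25) → (99/25, -91/25)
T5 rotate counter-clockwise with cos θ = 7/25, sin θ = 24/25: (-31/25, 79/25) → (-2113/625, -191/625); (-37/25, -67/25) → (1349/625, -1357/625); (99/25, -91/25) → (2877/625, 1739/625)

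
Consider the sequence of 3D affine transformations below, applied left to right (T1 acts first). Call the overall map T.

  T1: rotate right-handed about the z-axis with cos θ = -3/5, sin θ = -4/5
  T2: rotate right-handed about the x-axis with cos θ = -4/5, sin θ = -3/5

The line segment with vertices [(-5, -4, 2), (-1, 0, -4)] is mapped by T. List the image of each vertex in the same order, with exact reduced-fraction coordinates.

T1 rotate right-handed about the z-axis with cos θ = -3/5, sin θ = -4/5: (-5, -4, 2) → (-1/5, 32/5, 2); (-1, 0, -4) → (3/5, 4/5, -4)
T2 rotate right-handed about the x-axis with cos θ = -4/5, sin θ = -3/5: (-1/5, 32/5, 2) → (-1/5, -98/25, -136/25); (3/5, 4/5, -4) → (3/5, -76/25, 68/25)

image vertices: (-1/5, -98/25, -136/25), (3/5, -76/25, 68/25)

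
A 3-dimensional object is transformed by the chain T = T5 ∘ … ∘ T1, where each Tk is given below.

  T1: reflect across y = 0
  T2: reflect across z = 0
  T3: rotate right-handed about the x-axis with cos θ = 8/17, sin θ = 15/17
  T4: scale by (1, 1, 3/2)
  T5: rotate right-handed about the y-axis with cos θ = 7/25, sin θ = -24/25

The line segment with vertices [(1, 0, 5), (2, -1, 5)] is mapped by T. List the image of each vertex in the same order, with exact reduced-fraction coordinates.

image vertices: (1559/425, 75/17, -12/425), (1138/425, 83/17, 1107/850)

T1 reflect across y = 0: (1, 0, 5) → (1, 0, 5); (2, -1, 5) → (2, 1, 5)
T2 reflect across z = 0: (1, 0, 5) → (1, 0, -5); (2, 1, 5) → (2, 1, -5)
T3 rotate right-handed about the x-axis with cos θ = 8/17, sin θ = 15/17: (1, 0, -5) → (1, 75/17, -40/17); (2, 1, -5) → (2, 83/17, -25/17)
T4 scale by (1, 1, 3/2): (1, 75/17, -40/17) → (1, 75/17, -60/17); (2, 83/17, -25/17) → (2, 83/17, -75/34)
T5 rotate right-handed about the y-axis with cos θ = 7/25, sin θ = -24/25: (1, 75/17, -60/17) → (1559/425, 75/17, -12/425); (2, 83/17, -75/34) → (1138/425, 83/17, 1107/850)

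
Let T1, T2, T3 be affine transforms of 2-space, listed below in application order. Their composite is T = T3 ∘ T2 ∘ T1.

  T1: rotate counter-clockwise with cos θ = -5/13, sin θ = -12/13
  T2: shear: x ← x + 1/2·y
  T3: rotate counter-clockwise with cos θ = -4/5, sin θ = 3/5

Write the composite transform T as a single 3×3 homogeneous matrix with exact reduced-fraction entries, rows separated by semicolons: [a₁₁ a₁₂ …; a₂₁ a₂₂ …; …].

T = [16/13 -23/65 0; 3/13 97/130 0; 0 0 1]

T1 = [-5/13 12/13 0; -12/13 -5/13 0; 0 0 1]
T2·T1 = [-11/13 19/26 0; -12/13 -5/13 0; 0 0 1]
T3·…·T1 = [16/13 -23/65 0; 3/13 97/130 0; 0 0 1]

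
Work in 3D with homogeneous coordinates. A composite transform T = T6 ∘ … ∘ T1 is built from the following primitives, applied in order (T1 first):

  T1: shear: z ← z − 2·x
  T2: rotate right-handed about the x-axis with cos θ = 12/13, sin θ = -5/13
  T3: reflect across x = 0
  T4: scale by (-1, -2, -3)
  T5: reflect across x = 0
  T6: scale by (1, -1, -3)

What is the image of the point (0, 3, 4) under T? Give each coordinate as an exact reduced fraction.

T(p) = (0, 112/13, 297/13)

T1 shear: z ← z − 2·x: (0, 3, 4) → (0, 3, 4)
T2 rotate right-handed about the x-axis with cos θ = 12/13, sin θ = -5/13: (0, 3, 4) → (0, 56/13, 33/13)
T3 reflect across x = 0: (0, 56/13, 33/13) → (0, 56/13, 33/13)
T4 scale by (-1, -2, -3): (0, 56/13, 33/13) → (0, -112/13, -99/13)
T5 reflect across x = 0: (0, -112/13, -99/13) → (0, -112/13, -99/13)
T6 scale by (1, -1, -3): (0, -112/13, -99/13) → (0, 112/13, 297/13)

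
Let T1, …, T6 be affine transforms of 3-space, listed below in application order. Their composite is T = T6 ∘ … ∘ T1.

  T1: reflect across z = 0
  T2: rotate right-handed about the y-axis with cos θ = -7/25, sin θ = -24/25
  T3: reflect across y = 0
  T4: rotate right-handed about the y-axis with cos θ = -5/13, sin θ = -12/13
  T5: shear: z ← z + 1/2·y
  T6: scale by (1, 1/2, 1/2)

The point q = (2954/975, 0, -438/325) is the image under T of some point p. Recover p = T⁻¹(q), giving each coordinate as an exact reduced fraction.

p = (-2/3, 0, -4)

T1 = [1 0 0 0; 0 1 0 0; 0 0 -1 0; 0 0 0 1]
T2·T1 = [-7/25 0 24/25 0; 0 1 0 0; 24/25 0 7/25 0; 0 0 0 1]
T3·…·T1 = [-7/25 0 24/25 0; 0 -1 0 0; 24/25 0 7/25 0; 0 0 0 1]
T4·…·T1 = [-253/325 0 -204/325 0; 0 -1 0 0; -204/325 0 253/325 0; 0 0 0 1]
T5·…·T1 = [-253/325 0 -204/325 0; 0 -1 0 0; -204/325 -1/2 253/325 0; 0 0 0 1]
T6·…·T1 = [-253/325 0 -204/325 0; 0 -1/2 0 0; -102/325 -1/4 253/650 0; 0 0 0 1]
det M = 1/4; M⁻¹ = [-253/325 204/325 -408/325 0; 0 -2 0 0; -204/325 -253/325 506/325 0; 0 0 0 1]
M⁻¹ · (2954/975, 0, -438/325)ᵀ = (-2/3, 0, -4)ᵀ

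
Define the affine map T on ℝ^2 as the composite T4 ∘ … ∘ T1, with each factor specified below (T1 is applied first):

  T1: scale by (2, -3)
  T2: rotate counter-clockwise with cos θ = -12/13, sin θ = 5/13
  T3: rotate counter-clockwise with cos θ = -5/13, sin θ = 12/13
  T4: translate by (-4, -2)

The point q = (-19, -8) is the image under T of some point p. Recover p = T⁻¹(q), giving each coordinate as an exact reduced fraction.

p = (3, 5)

T1 = [2 0 0; 0 -3 0; 0 0 1]
T2·T1 = [-24/13 15/13 0; 10/13 36/13 0; 0 0 1]
T3·…·T1 = [0 -3 0; -2 0 0; 0 0 1]
T4·…·T1 = [0 -3 -4; -2 0 -2; 0 0 1]
det M = -6; M⁻¹ = [0 -1/2 -1; -1/3 0 -4/3; 0 0 1]
M⁻¹ · (-19, -8)ᵀ = (3, 5)ᵀ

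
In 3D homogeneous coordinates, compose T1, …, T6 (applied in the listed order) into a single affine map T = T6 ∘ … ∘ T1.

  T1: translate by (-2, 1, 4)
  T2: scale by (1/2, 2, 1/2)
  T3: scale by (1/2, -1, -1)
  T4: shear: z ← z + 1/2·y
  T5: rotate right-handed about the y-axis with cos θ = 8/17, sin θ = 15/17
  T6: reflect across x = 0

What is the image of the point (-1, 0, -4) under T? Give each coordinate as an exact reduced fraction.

T1 translate by (-2, 1, 4): (-1, 0, -4) → (-3, 1, 0)
T2 scale by (1/2, 2, 1/2): (-3, 1, 0) → (-3/2, 2, 0)
T3 scale by (1/2, -1, -1): (-3/2, 2, 0) → (-3/4, -2, 0)
T4 shear: z ← z + 1/2·y: (-3/4, -2, 0) → (-3/4, -2, -1)
T5 rotate right-handed about the y-axis with cos θ = 8/17, sin θ = 15/17: (-3/4, -2, -1) → (-21/17, -2, 13/68)
T6 reflect across x = 0: (-21/17, -2, 13/68) → (21/17, -2, 13/68)

T(p) = (21/17, -2, 13/68)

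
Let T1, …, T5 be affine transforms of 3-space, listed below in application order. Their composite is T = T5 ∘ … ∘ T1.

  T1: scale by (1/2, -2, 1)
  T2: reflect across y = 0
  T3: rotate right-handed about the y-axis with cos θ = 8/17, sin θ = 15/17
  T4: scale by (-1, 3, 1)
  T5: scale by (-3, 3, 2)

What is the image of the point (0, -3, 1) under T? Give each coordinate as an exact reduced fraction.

T(p) = (45/17, -54, 16/17)

T1 scale by (1/2, -2, 1): (0, -3, 1) → (0, 6, 1)
T2 reflect across y = 0: (0, 6, 1) → (0, -6, 1)
T3 rotate right-handed about the y-axis with cos θ = 8/17, sin θ = 15/17: (0, -6, 1) → (15/17, -6, 8/17)
T4 scale by (-1, 3, 1): (15/17, -6, 8/17) → (-15/17, -18, 8/17)
T5 scale by (-3, 3, 2): (-15/17, -18, 8/17) → (45/17, -54, 16/17)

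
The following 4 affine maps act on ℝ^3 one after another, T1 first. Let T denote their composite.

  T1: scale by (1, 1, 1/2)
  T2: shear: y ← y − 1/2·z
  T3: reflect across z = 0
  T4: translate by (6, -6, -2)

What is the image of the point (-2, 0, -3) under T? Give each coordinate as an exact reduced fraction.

T1 scale by (1, 1, 1/2): (-2, 0, -3) → (-2, 0, -3/2)
T2 shear: y ← y − 1/2·z: (-2, 0, -3/2) → (-2, 3/4, -3/2)
T3 reflect across z = 0: (-2, 3/4, -3/2) → (-2, 3/4, 3/2)
T4 translate by (6, -6, -2): (-2, 3/4, 3/2) → (4, -21/4, -1/2)

T(p) = (4, -21/4, -1/2)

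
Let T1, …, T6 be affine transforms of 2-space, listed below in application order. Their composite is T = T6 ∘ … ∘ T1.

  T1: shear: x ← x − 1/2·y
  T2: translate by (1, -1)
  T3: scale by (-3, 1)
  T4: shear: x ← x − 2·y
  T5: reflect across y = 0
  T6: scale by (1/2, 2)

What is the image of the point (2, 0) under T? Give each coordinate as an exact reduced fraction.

T1 shear: x ← x − 1/2·y: (2, 0) → (2, 0)
T2 translate by (1, -1): (2, 0) → (3, -1)
T3 scale by (-3, 1): (3, -1) → (-9, -1)
T4 shear: x ← x − 2·y: (-9, -1) → (-7, -1)
T5 reflect across y = 0: (-7, -1) → (-7, 1)
T6 scale by (1/2, 2): (-7, 1) → (-7/2, 2)

T(p) = (-7/2, 2)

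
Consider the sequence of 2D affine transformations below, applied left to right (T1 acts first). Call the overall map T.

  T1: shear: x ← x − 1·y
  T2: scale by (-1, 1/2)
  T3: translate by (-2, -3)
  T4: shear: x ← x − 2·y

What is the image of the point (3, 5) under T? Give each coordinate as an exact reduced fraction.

T(p) = (1, -1/2)

T1 shear: x ← x − 1·y: (3, 5) → (-2, 5)
T2 scale by (-1, 1/2): (-2, 5) → (2, 5/2)
T3 translate by (-2, -3): (2, 5/2) → (0, -1/2)
T4 shear: x ← x − 2·y: (0, -1/2) → (1, -1/2)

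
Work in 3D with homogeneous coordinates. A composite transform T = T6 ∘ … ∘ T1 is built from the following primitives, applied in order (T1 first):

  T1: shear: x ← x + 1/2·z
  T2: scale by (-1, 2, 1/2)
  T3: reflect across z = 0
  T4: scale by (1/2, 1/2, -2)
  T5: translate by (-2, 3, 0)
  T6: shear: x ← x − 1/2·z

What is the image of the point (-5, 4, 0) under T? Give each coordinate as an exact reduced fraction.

T1 shear: x ← x + 1/2·z: (-5, 4, 0) → (-5, 4, 0)
T2 scale by (-1, 2, 1/2): (-5, 4, 0) → (5, 8, 0)
T3 reflect across z = 0: (5, 8, 0) → (5, 8, 0)
T4 scale by (1/2, 1/2, -2): (5, 8, 0) → (5/2, 4, 0)
T5 translate by (-2, 3, 0): (5/2, 4, 0) → (1/2, 7, 0)
T6 shear: x ← x − 1/2·z: (1/2, 7, 0) → (1/2, 7, 0)

T(p) = (1/2, 7, 0)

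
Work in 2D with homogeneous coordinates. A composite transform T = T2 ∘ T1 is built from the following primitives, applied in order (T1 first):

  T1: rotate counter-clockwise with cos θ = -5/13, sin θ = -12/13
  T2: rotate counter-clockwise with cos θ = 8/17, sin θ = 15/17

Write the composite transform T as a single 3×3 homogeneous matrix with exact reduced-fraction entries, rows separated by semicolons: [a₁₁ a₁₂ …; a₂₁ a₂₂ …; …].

T = [140/221 171/221 0; -171/221 140/221 0; 0 0 1]

T1 = [-5/13 12/13 0; -12/13 -5/13 0; 0 0 1]
T2·T1 = [140/221 171/221 0; -171/221 140/221 0; 0 0 1]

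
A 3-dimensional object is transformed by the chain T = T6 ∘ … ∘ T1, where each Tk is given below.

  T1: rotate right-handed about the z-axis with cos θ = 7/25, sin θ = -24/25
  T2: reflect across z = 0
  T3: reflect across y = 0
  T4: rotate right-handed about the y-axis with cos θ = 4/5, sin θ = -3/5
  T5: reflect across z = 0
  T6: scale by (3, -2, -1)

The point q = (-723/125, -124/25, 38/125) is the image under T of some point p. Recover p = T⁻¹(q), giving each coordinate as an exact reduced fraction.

T1 = [7/25 24/25 0 0; -24/25 7/25 0 0; 0 0 1 0; 0 0 0 1]
T2·T1 = [7/25 24/25 0 0; -24/25 7/25 0 0; 0 0 -1 0; 0 0 0 1]
T3·…·T1 = [7/25 24/25 0 0; 24/25 -7/25 0 0; 0 0 -1 0; 0 0 0 1]
T4·…·T1 = [28/125 96/125 3/5 0; 24/25 -7/25 0 0; 21/125 72/125 -4/5 0; 0 0 0 1]
T5·…·T1 = [28/125 96/125 3/5 0; 24/25 -7/25 0 0; -21/125 -72/125 4/5 0; 0 0 0 1]
T6·…·T1 = [84/125 288/125 9/5 0; -48/25 14/25 0 0; 21/125 72/125 -4/5 0; 0 0 0 1]
det M = -6; M⁻¹ = [28/375 -12/25 21/125 0; 32/125 7/50 72/125 0; 1/5 0 -4/5 0; 0 0 0 1]
M⁻¹ · (-723/125, -124/25, 38/125)ᵀ = (2, -2, -7/5)ᵀ

p = (2, -2, -7/5)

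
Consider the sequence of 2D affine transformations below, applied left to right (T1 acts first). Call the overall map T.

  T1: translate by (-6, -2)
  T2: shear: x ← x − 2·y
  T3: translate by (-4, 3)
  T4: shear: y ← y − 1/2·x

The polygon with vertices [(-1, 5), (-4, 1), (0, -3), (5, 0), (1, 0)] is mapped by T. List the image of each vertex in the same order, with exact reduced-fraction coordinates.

T1 translate by (-6, -2): (-1, 5) → (-7, 3); (-4, 1) → (-10, -1); (0, -3) → (-6, -5); (5, 0) → (-1, -2); (1, 0) → (-5, -2)
T2 shear: x ← x − 2·y: (-7, 3) → (-13, 3); (-10, -1) → (-8, -1); (-6, -5) → (4, -5); (-1, -2) → (3, -2); (-5, -2) → (-1, -2)
T3 translate by (-4, 3): (-13, 3) → (-17, 6); (-8, -1) → (-12, 2); (4, -5) → (0, -2); (3, -2) → (-1, 1); (-1, -2) → (-5, 1)
T4 shear: y ← y − 1/2·x: (-17, 6) → (-17, 29/2); (-12, 2) → (-12, 8); (0, -2) → (0, -2); (-1, 1) → (-1, 3/2); (-5, 1) → (-5, 7/2)

image vertices: (-17, 29/2), (-12, 8), (0, -2), (-1, 3/2), (-5, 7/2)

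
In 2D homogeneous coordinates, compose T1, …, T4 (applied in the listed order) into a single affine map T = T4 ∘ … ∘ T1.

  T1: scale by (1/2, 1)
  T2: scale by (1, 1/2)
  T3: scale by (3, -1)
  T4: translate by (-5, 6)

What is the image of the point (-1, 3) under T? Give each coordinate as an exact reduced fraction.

T1 scale by (1/2, 1): (-1, 3) → (-1/2, 3)
T2 scale by (1, 1/2): (-1/2, 3) → (-1/2, 3/2)
T3 scale by (3, -1): (-1/2, 3/2) → (-3/2, -3/2)
T4 translate by (-5, 6): (-3/2, -3/2) → (-13/2, 9/2)

T(p) = (-13/2, 9/2)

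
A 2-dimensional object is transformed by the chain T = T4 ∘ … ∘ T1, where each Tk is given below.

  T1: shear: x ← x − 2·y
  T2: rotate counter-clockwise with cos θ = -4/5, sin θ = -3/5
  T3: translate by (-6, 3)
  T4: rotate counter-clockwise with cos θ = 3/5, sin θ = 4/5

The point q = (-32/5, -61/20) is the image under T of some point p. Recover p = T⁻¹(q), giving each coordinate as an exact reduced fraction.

T1 = [1 -2 0; 0 1 0; 0 0 1]
T2·T1 = [-4/5 11/5 0; -3/5 2/5 0; 0 0 1]
T3·…·T1 = [-4/5 11/5 -6; -3/5 2/5 3; 0 0 1]
T4·…·T1 = [0 1 -6; -1 2 -3; 0 0 1]
det M = 1; M⁻¹ = [2 -1 9; 1 0 6; 0 0 1]
M⁻¹ · (-32/5, -61/20)ᵀ = (-3/4, -2/5)ᵀ

p = (-3/4, -2/5)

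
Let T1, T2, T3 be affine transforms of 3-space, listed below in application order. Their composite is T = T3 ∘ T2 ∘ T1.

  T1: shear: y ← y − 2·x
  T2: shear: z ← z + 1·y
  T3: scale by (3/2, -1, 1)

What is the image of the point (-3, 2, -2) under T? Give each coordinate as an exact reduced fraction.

T1 shear: y ← y − 2·x: (-3, 2, -2) → (-3, 8, -2)
T2 shear: z ← z + 1·y: (-3, 8, -2) → (-3, 8, 6)
T3 scale by (3/2, -1, 1): (-3, 8, 6) → (-9/2, -8, 6)

T(p) = (-9/2, -8, 6)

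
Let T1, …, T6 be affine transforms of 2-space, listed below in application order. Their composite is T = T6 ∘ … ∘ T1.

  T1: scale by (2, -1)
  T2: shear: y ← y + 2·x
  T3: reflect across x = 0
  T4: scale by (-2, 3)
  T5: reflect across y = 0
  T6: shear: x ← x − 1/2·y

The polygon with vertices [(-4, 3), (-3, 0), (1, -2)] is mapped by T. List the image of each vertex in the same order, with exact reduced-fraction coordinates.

image vertices: (-89/2, 57), (-30, 36), (13, -18)

T1 scale by (2, -1): (-4, 3) → (-8, -3); (-3, 0) → (-6, 0); (1, -2) → (2, 2)
T2 shear: y ← y + 2·x: (-8, -3) → (-8, -19); (-6, 0) → (-6, -12); (2, 2) → (2, 6)
T3 reflect across x = 0: (-8, -19) → (8, -19); (-6, -12) → (6, -12); (2, 6) → (-2, 6)
T4 scale by (-2, 3): (8, -19) → (-16, -57); (6, -12) → (-12, -36); (-2, 6) → (4, 18)
T5 reflect across y = 0: (-16, -57) → (-16, 57); (-12, -36) → (-12, 36); (4, 18) → (4, -18)
T6 shear: x ← x − 1/2·y: (-16, 57) → (-89/2, 57); (-12, 36) → (-30, 36); (4, -18) → (13, -18)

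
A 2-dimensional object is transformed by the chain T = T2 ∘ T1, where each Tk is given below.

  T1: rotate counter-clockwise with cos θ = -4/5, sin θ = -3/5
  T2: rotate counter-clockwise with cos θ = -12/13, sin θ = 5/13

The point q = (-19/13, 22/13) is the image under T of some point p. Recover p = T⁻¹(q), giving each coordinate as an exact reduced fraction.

p = (-1, 2)

T1 = [-4/5 3/5 0; -3/5 -4/5 0; 0 0 1]
T2·T1 = [63/65 -16/65 0; 16/65 63/65 0; 0 0 1]
det M = 1; M⁻¹ = [63/65 16/65 0; -16/65 63/65 0; 0 0 1]
M⁻¹ · (-19/13, 22/13)ᵀ = (-1, 2)ᵀ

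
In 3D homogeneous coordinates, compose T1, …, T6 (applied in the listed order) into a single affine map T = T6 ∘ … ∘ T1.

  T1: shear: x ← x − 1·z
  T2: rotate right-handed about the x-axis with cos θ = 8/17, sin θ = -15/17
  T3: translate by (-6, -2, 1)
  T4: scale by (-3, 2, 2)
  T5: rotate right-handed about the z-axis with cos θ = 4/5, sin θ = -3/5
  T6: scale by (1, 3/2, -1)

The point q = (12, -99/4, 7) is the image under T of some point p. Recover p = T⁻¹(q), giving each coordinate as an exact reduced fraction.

T1 = [1 0 -1 0; 0 1 0 0; 0 0 1 0; 0 0 0 1]
T2·T1 = [1 0 -1 0; 0 8/17 15/17 0; 0 -15/17 8/17 0; 0 0 0 1]
T3·…·T1 = [1 0 -1 -6; 0 8/17 15/17 -2; 0 -15/17 8/17 1; 0 0 0 1]
T4·…·T1 = [-3 0 3 18; 0 16/17 30/17 -4; 0 -30/17 16/17 2; 0 0 0 1]
T5·…·T1 = [-12/5 48/85 294/85 12; 9/5 64/85 -33/85 -14; 0 -30/17 16/17 2; 0 0 0 1]
T6·…·T1 = [-12/5 48/85 294/85 12; 27/10 96/85 -99/170 -21; 0 30/17 -16/17 -2; 0 0 0 1]
det M = 18; M⁻¹ = [-1/510 94/255 -4/17 124/17; 12/85 32/255 15/34 31/17; 9/34 4/17 -4/17 22/17; 0 0 0 1]
M⁻¹ · (12, -99/4, 7)ᵀ = (-7/2, 7/2, -3)ᵀ

p = (-7/2, 7/2, -3)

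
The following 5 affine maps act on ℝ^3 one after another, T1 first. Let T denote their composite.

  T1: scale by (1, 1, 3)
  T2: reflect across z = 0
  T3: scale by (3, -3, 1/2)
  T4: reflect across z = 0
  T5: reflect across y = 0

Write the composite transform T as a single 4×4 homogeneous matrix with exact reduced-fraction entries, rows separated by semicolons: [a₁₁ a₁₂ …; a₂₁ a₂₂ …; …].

T = [3 0 0 0; 0 3 0 0; 0 0 3/2 0; 0 0 0 1]

T1 = [1 0 0 0; 0 1 0 0; 0 0 3 0; 0 0 0 1]
T2·T1 = [1 0 0 0; 0 1 0 0; 0 0 -3 0; 0 0 0 1]
T3·…·T1 = [3 0 0 0; 0 -3 0 0; 0 0 -3/2 0; 0 0 0 1]
T4·…·T1 = [3 0 0 0; 0 -3 0 0; 0 0 3/2 0; 0 0 0 1]
T5·…·T1 = [3 0 0 0; 0 3 0 0; 0 0 3/2 0; 0 0 0 1]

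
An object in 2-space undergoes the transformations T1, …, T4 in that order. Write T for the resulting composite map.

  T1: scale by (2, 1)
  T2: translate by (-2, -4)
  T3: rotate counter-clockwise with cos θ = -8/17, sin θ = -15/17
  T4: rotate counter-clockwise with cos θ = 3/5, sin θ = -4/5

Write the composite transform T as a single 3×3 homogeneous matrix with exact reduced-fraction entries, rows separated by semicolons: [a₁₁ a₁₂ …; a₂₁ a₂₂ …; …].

T1 = [2 0 0; 0 1 0; 0 0 1]
T2·T1 = [2 0 -2; 0 1 -4; 0 0 1]
T3·…·T1 = [-16/17 15/17 -44/17; -30/17 -8/17 62/17; 0 0 1]
T4·…·T1 = [-168/85 13/85 116/85; -26/85 -84/85 362/85; 0 0 1]

T = [-168/85 13/85 116/85; -26/85 -84/85 362/85; 0 0 1]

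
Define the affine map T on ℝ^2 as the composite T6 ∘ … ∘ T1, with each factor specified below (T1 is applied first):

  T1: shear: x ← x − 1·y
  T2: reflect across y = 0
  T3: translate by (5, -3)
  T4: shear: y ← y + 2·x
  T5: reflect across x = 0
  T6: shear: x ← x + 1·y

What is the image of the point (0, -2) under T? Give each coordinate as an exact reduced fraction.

T(p) = (6, 13)

T1 shear: x ← x − 1·y: (0, -2) → (2, -2)
T2 reflect across y = 0: (2, -2) → (2, 2)
T3 translate by (5, -3): (2, 2) → (7, -1)
T4 shear: y ← y + 2·x: (7, -1) → (7, 13)
T5 reflect across x = 0: (7, 13) → (-7, 13)
T6 shear: x ← x + 1·y: (-7, 13) → (6, 13)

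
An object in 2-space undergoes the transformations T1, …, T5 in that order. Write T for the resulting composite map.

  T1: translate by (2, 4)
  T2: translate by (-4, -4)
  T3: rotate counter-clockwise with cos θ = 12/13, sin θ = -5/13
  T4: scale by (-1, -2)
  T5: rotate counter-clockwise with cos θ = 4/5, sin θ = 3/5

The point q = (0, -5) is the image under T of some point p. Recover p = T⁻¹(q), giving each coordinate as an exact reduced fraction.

T1 = [1 0 2; 0 1 4; 0 0 1]
T2·T1 = [1 0 -2; 0 1 0; 0 0 1]
T3·…·T1 = [12/13 5/13 -24/13; -5/13 12/13 10/13; 0 0 1]
T4·…·T1 = [-12/13 -5/13 24/13; 10/13 -24/13 -20/13; 0 0 1]
T5·…·T1 = [-6/5 4/5 12/5; 4/65 -111/65 -8/65; 0 0 1]
det M = 2; M⁻¹ = [-111/130 -2/5 2; -2/65 -3/5 0; 0 0 1]
M⁻¹ · (0, -5)ᵀ = (4, 3)ᵀ

p = (4, 3)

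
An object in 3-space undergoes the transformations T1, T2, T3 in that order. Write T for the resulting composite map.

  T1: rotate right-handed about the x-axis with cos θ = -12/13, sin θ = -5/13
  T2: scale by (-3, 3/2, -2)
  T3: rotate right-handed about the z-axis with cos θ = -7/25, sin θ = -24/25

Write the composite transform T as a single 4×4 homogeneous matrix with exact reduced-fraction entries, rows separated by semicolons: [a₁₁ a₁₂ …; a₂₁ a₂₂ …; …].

T1 = [1 0 0 0; 0 -12/13 5/13 0; 0 -5/13 -12/13 0; 0 0 0 1]
T2·T1 = [-3 0 0 0; 0 -18/13 15/26 0; 0 10/13 24/13 0; 0 0 0 1]
T3·…·T1 = [21/25 -432/325 36/65 0; 72/25 126/325 -21/130 0; 0 10/13 24/13 0; 0 0 0 1]

T = [21/25 -432/325 36/65 0; 72/25 126/325 -21/130 0; 0 10/13 24/13 0; 0 0 0 1]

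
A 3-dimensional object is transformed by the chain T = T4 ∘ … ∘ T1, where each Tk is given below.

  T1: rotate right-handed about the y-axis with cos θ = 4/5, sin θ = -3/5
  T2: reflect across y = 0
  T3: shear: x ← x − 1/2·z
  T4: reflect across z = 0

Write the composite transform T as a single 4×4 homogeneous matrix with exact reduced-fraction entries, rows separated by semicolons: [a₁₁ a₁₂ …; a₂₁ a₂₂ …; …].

T = [1/2 0 -1 0; 0 -1 0 0; -3/5 0 -4/5 0; 0 0 0 1]

T1 = [4/5 0 -3/5 0; 0 1 0 0; 3/5 0 4/5 0; 0 0 0 1]
T2·T1 = [4/5 0 -3/5 0; 0 -1 0 0; 3/5 0 4/5 0; 0 0 0 1]
T3·…·T1 = [1/2 0 -1 0; 0 -1 0 0; 3/5 0 4/5 0; 0 0 0 1]
T4·…·T1 = [1/2 0 -1 0; 0 -1 0 0; -3/5 0 -4/5 0; 0 0 0 1]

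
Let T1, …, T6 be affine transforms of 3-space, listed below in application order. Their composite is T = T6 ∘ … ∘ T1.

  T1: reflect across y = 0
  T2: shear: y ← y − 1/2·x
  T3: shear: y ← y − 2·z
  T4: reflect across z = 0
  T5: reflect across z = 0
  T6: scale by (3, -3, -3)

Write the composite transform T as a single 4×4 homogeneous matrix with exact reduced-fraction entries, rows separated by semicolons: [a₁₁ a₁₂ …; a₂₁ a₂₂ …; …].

T = [3 0 0 0; 3/2 3 6 0; 0 0 -3 0; 0 0 0 1]

T1 = [1 0 0 0; 0 -1 0 0; 0 0 1 0; 0 0 0 1]
T2·T1 = [1 0 0 0; -1/2 -1 0 0; 0 0 1 0; 0 0 0 1]
T3·…·T1 = [1 0 0 0; -1/2 -1 -2 0; 0 0 1 0; 0 0 0 1]
T4·…·T1 = [1 0 0 0; -1/2 -1 -2 0; 0 0 -1 0; 0 0 0 1]
T5·…·T1 = [1 0 0 0; -1/2 -1 -2 0; 0 0 1 0; 0 0 0 1]
T6·…·T1 = [3 0 0 0; 3/2 3 6 0; 0 0 -3 0; 0 0 0 1]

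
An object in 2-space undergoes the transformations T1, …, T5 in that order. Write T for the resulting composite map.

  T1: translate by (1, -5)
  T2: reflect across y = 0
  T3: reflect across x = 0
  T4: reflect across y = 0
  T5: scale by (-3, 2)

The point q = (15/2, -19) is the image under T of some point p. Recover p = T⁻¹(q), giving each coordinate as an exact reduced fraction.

T1 = [1 0 1; 0 1 -5; 0 0 1]
T2·T1 = [1 0 1; 0 -1 5; 0 0 1]
T3·…·T1 = [-1 0 -1; 0 -1 5; 0 0 1]
T4·…·T1 = [-1 0 -1; 0 1 -5; 0 0 1]
T5·…·T1 = [3 0 3; 0 2 -10; 0 0 1]
det M = 6; M⁻¹ = [1/3 0 -1; 0 1/2 5; 0 0 1]
M⁻¹ · (15/2, -19)ᵀ = (3/2, -9/2)ᵀ

p = (3/2, -9/2)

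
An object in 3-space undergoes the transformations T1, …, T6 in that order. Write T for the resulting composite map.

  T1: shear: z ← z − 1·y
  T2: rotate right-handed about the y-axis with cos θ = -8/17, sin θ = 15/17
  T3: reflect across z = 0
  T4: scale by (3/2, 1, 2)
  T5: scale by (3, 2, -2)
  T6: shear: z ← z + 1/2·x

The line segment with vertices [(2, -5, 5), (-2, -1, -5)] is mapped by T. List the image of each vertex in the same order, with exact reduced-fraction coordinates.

image vertices: (603/17, -10, -277/34), (-198/17, -2, 149/17)

T1 shear: z ← z − 1·y: (2, -5, 5) → (2, -5, 10); (-2, -1, -5) → (-2, -1, -4)
T2 rotate right-handed about the y-axis with cos θ = -8/17, sin θ = 15/17: (2, -5, 10) → (134/17, -5, -110/17); (-2, -1, -4) → (-44/17, -1, 62/17)
T3 reflect across z = 0: (134/17, -5, -110/17) → (134/17, -5, 110/17); (-44/17, -1, 62/17) → (-44/17, -1, -62/17)
T4 scale by (3/2, 1, 2): (134/17, -5, 110/17) → (201/17, -5, 220/17); (-44/17, -1, -62/17) → (-66/17, -1, -124/17)
T5 scale by (3, 2, -2): (201/17, -5, 220/17) → (603/17, -10, -440/17); (-66/17, -1, -124/17) → (-198/17, -2, 248/17)
T6 shear: z ← z + 1/2·x: (603/17, -10, -440/17) → (603/17, -10, -277/34); (-198/17, -2, 248/17) → (-198/17, -2, 149/17)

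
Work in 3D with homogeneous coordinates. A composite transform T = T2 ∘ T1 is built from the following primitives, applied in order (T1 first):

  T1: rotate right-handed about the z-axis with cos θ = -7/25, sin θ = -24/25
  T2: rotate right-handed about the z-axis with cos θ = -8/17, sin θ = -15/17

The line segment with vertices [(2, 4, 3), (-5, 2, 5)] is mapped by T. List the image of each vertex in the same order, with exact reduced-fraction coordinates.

image vertices: (-1796/425, -622/425, 3), (926/425, -2093/425, 5)

T1 rotate right-handed about the z-axis with cos θ = -7/25, sin θ = -24/25: (2, 4, 3) → (82/25, -76/25, 3); (-5, 2, 5) → (83/25, 106/25, 5)
T2 rotate right-handed about the z-axis with cos θ = -8/17, sin θ = -15/17: (82/25, -76/25, 3) → (-1796/425, -622/425, 3); (83/25, 106/25, 5) → (926/425, -2093/425, 5)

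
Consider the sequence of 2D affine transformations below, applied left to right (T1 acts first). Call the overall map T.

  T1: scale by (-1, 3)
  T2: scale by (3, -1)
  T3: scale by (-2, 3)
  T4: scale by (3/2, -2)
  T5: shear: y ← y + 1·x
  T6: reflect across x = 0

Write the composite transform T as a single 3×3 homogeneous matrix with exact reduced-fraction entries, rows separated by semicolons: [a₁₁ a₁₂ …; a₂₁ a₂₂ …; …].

T = [-9 0 0; 9 18 0; 0 0 1]

T1 = [-1 0 0; 0 3 0; 0 0 1]
T2·T1 = [-3 0 0; 0 -3 0; 0 0 1]
T3·…·T1 = [6 0 0; 0 -9 0; 0 0 1]
T4·…·T1 = [9 0 0; 0 18 0; 0 0 1]
T5·…·T1 = [9 0 0; 9 18 0; 0 0 1]
T6·…·T1 = [-9 0 0; 9 18 0; 0 0 1]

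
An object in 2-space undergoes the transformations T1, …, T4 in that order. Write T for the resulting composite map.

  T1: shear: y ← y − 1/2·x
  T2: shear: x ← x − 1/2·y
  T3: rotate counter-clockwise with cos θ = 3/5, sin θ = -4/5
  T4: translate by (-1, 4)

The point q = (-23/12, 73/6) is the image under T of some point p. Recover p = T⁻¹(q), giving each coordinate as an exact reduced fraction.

p = (-5, 5/3)

T1 = [1 0 0; -1/2 1 0; 0 0 1]
T2·T1 = [5/4 -1/2 0; -1/2 1 0; 0 0 1]
T3·…·T1 = [7/20 1/2 0; -13/10 1 0; 0 0 1]
T4·…·T1 = [7/20 1/2 -1; -13/10 1 4; 0 0 1]
det M = 1; M⁻¹ = [1 -1/2 3; 13/10 7/20 -1/10; 0 0 1]
M⁻¹ · (-23/12, 73/6)ᵀ = (-5, 5/3)ᵀ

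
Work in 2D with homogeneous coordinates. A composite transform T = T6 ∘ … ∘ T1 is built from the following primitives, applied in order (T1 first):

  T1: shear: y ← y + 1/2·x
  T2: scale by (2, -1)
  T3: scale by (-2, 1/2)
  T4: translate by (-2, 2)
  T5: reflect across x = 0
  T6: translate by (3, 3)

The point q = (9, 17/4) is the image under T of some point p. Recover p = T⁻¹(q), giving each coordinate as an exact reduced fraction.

p = (1, 1)

T1 = [1 0 0; 1/2 1 0; 0 0 1]
T2·T1 = [2 0 0; -1/2 -1 0; 0 0 1]
T3·…·T1 = [-4 0 0; -1/4 -1/2 0; 0 0 1]
T4·…·T1 = [-4 0 -2; -1/4 -1/2 2; 0 0 1]
T5·…·T1 = [4 0 2; -1/4 -1/2 2; 0 0 1]
T6·…·T1 = [4 0 5; -1/4 -1/2 5; 0 0 1]
det M = -2; M⁻¹ = [1/4 0 -5/4; -1/8 -2 85/8; 0 0 1]
M⁻¹ · (9, 17/4)ᵀ = (1, 1)ᵀ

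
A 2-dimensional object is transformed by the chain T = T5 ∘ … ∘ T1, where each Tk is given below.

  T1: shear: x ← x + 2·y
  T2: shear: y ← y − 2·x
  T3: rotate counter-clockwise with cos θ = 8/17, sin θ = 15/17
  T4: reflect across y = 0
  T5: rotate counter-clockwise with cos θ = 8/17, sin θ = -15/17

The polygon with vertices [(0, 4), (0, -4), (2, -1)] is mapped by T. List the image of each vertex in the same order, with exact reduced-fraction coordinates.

image vertices: (1592/289, -3852/289), (-1592/289, 3852/289), (240/289, -161/289)

T1 shear: x ← x + 2·y: (0, 4) → (8, 4); (0, -4) → (-8, -4); (2, -1) → (0, -1)
T2 shear: y ← y − 2·x: (8, 4) → (8, -12); (-8, -4) → (-8, 12); (0, -1) → (0, -1)
T3 rotate counter-clockwise with cos θ = 8/17, sin θ = 15/17: (8, -12) → (244/17, 24/17); (-8, 12) → (-244/17, -24/17); (0, -1) → (15/17, -8/17)
T4 reflect across y = 0: (244/17, 24/17) → (244/17, -24/17); (-244/17, -24/17) → (-244/17, 24/17); (15/17, -8/17) → (15/17, 8/17)
T5 rotate counter-clockwise with cos θ = 8/17, sin θ = -15/17: (244/17, -24/17) → (1592/289, -3852/289); (-244/17, 24/17) → (-1592/289, 3852/289); (15/17, 8/17) → (240/289, -161/289)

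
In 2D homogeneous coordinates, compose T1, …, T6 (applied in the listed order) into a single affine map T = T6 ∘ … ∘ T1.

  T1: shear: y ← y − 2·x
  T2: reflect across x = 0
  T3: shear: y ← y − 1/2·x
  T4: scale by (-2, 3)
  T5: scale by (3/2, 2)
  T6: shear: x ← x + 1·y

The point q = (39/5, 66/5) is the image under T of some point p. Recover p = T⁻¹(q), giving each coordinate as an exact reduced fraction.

p = (-9/5, -1/2)

T1 = [1 0 0; -2 1 0; 0 0 1]
T2·T1 = [-1 0 0; -2 1 0; 0 0 1]
T3·…·T1 = [-1 0 0; -3/2 1 0; 0 0 1]
T4·…·T1 = [2 0 0; -9/2 3 0; 0 0 1]
T5·…·T1 = [3 0 0; -9 6 0; 0 0 1]
T6·…·T1 = [-6 6 0; -9 6 0; 0 0 1]
det M = 18; M⁻¹ = [1/3 -1/3 0; 1/2 -1/3 0; 0 0 1]
M⁻¹ · (39/5, 66/5)ᵀ = (-9/5, -1/2)ᵀ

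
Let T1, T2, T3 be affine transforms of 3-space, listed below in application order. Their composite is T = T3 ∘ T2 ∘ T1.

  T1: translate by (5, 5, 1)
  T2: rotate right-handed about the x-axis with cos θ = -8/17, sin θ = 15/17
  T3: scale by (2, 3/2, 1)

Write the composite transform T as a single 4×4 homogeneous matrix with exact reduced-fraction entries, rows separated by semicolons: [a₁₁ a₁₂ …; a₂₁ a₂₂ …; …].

T1 = [1 0 0 5; 0 1 0 5; 0 0 1 1; 0 0 0 1]
T2·T1 = [1 0 0 5; 0 -8/17 -15/17 -55/17; 0 15/17 -8/17 67/17; 0 0 0 1]
T3·…·T1 = [2 0 0 10; 0 -12/17 -45/34 -165/34; 0 15/17 -8/17 67/17; 0 0 0 1]

T = [2 0 0 10; 0 -12/17 -45/34 -165/34; 0 15/17 -8/17 67/17; 0 0 0 1]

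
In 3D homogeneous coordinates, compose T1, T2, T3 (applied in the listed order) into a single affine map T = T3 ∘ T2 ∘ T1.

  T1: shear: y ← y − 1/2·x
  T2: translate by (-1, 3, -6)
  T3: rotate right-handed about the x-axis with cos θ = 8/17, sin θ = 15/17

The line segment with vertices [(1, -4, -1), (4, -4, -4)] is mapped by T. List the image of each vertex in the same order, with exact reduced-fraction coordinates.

T1 shear: y ← y − 1/2·x: (1, -4, -1) → (1, -9/2, -1); (4, -4, -4) → (4, -6, -4)
T2 translate by (-1, 3, -6): (1, -9/2, -1) → (0, -3/2, -7); (4, -6, -4) → (3, -3, -10)
T3 rotate right-handed about the x-axis with cos θ = 8/17, sin θ = 15/17: (0, -3/2, -7) → (0, 93/17, -157/34); (3, -3, -10) → (3, 126/17, -125/17)

image vertices: (0, 93/17, -157/34), (3, 126/17, -125/17)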